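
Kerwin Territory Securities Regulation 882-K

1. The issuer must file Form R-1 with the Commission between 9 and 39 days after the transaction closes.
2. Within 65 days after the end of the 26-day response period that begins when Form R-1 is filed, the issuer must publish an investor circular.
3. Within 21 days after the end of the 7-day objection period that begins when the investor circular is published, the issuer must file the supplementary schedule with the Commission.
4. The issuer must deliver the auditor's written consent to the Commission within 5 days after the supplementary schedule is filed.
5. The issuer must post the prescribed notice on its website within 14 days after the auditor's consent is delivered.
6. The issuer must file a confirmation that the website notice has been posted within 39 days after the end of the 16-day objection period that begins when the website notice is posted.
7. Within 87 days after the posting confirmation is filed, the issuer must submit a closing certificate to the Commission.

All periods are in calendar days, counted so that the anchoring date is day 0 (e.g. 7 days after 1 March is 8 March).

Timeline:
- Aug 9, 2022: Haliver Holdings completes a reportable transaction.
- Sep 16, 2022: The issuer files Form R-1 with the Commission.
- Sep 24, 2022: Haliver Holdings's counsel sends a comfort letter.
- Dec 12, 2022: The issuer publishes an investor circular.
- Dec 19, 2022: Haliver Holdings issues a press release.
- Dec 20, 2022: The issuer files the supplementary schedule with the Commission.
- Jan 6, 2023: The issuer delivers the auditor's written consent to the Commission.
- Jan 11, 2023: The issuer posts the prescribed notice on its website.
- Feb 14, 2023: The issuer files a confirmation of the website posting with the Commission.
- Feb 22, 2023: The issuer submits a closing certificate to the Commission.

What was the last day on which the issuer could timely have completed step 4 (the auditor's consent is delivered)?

Step 4 runs from Dec 20, 2022, when the supplementary schedule is filed. 5 days after Dec 20, 2022 is Dec 25, 2022.

Dec 25, 2022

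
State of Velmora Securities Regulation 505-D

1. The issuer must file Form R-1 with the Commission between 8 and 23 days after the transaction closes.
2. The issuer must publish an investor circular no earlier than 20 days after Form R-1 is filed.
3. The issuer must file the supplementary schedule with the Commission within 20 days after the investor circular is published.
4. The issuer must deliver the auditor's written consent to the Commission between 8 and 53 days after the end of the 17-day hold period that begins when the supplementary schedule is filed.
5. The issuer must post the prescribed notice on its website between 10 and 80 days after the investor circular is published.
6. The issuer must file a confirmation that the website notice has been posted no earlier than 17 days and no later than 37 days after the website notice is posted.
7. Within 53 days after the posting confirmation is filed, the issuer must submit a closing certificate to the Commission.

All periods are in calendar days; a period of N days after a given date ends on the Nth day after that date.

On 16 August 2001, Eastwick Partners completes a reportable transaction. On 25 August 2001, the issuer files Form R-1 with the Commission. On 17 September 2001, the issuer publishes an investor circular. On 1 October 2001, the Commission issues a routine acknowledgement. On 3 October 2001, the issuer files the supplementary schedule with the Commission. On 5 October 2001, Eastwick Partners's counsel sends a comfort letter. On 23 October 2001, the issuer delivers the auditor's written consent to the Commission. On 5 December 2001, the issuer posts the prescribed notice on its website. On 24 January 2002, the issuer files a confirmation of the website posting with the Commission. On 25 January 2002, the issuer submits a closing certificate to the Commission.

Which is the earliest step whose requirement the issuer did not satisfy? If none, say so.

Step 1 — 8 and 23 days from 16 August 2001 (when the transaction closes) are 24 August 2001 and 8 September 2001 respectively; done 25 August 2001 — within the window.
Step 2 — must wait 20 days from 25 August 2001 (when Form R-1 is filed), so not before 14 September 2001; done 17 September 2001, after the minimum wait.
Step 3 — counting 20 days from 17 September 2001 (when the investor circular is published) gives a deadline of 7 October 2001; 3 October 2001 is within that limit.
Step 4 — 8 and 53 days from 20 October 2001 (end of the 17-day hold period, which began when the supplementary schedule is filed on 3 October 2001) are 28 October 2001 and 12 December 2001 respectively; done 23 October 2001 — 5 days before the window opened.
No need to go further; step 4 was not satisfied.

Step 4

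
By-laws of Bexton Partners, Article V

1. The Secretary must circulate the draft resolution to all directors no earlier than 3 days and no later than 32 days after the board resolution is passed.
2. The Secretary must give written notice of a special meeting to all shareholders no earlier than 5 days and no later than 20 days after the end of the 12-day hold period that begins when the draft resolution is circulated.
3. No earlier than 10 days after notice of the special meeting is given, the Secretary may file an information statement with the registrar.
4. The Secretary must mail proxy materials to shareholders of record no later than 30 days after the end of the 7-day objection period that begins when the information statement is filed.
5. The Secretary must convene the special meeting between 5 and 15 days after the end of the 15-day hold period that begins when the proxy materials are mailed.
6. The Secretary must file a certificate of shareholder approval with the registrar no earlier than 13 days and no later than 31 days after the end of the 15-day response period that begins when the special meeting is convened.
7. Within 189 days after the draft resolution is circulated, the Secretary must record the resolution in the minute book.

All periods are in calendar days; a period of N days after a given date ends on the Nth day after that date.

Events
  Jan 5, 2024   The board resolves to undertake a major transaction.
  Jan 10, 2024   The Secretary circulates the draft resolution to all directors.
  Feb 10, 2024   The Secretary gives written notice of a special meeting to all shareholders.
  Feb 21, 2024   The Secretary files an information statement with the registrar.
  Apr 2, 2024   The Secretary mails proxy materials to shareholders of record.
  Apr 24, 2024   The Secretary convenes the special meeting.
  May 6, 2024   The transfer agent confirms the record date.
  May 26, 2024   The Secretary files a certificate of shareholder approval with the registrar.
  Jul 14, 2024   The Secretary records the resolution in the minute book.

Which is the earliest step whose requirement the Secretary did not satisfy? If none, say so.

Step 1: the window is 3–32 days after Jan 5, 2024 (when the board resolution is passed), so Jan 8, 2024 through Feb 6, 2024; Jan 10, 2024 falls inside that range.
Step 2: the window is 5–20 days after Jan 22, 2024 (end of the 12-day hold period, which began when the draft resolution is circulated on Jan 10, 2024), so Jan 27, 2024 through Feb 11, 2024; done Feb 10, 2024 — within the window.
Step 3: the earliest permitted date is 10 days after Feb 10, 2024 (when notice of the special meeting is given), i.e. Feb 20, 2024; Feb 21, 2024 is on or after that date.
Step 4: 30 days after Feb 28, 2024 (end of the 7-day objection period, which began when the information statement is filed on Feb 21, 2024) is Mar 29, 2024; done Apr 2, 2024 — 4 days late.

Step 4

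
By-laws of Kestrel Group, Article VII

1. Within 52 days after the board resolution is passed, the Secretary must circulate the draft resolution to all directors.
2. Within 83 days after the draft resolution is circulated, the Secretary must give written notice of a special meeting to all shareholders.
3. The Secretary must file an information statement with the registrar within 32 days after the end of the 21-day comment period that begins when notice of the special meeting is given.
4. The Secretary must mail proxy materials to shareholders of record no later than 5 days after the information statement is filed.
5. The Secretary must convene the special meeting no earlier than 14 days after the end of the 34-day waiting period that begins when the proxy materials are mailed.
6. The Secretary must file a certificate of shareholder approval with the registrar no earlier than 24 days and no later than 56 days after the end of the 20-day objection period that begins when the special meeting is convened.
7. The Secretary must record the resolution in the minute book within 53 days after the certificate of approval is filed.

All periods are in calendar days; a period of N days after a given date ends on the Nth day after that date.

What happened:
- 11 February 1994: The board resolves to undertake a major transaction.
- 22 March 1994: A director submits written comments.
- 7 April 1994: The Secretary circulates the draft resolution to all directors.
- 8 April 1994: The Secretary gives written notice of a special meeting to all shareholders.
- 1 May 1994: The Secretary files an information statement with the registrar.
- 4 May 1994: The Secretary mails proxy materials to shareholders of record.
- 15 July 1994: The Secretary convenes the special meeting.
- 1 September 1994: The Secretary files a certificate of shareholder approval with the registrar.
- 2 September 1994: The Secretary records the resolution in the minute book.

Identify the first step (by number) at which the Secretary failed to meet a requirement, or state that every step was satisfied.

Step 1

(1) due by 11 February 1994 + 52 days = 4 April 1994; done 7 April 1994 — 3 days late.
The analysis stops there.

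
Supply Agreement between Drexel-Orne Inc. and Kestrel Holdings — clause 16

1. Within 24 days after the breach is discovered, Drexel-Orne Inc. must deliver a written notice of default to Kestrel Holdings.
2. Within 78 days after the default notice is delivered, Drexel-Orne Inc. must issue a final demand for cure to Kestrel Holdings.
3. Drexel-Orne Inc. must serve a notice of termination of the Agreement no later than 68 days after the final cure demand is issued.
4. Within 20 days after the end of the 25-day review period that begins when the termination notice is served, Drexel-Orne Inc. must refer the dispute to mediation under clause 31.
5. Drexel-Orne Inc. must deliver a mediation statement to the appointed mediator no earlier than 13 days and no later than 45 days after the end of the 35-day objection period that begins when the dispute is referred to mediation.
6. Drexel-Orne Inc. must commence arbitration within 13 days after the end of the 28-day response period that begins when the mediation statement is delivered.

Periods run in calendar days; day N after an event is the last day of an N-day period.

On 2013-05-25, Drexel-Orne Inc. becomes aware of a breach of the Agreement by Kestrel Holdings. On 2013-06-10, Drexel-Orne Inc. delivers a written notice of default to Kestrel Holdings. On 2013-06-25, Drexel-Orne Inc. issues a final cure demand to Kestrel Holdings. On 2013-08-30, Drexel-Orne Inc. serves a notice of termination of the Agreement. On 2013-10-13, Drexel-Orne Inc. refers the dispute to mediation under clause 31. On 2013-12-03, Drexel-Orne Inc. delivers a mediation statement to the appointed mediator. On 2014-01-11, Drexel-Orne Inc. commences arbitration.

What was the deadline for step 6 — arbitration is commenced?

2014-01-13

The mediation statement is delivered on 2013-12-03; the 28-day response period therefore ends 2013-12-31, and step 6 runs from that date. 13 days after 2013-12-31 is 2014-01-13.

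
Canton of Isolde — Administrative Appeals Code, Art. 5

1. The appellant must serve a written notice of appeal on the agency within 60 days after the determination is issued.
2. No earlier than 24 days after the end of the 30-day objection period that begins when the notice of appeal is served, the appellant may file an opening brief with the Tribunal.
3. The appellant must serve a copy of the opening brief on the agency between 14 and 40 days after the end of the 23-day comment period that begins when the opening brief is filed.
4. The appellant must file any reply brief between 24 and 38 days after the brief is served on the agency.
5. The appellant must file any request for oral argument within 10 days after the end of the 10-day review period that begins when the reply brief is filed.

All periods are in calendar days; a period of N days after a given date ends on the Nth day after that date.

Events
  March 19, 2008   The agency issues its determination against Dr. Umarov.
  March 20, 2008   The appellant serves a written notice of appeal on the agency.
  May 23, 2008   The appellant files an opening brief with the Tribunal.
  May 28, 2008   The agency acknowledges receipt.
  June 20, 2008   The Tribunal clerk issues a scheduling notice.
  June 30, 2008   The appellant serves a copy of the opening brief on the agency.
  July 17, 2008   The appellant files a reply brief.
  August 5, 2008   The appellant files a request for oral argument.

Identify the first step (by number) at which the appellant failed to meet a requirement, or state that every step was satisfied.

Step 4

Step 1 — counting 60 days from March 19, 2008 (when the determination is issued) gives a deadline of May 18, 2008; completed March 20, 2008, before the deadline.
Step 2 — must wait 24 days from April 19, 2008 (end of the 30-day objection period, which began when the notice of appeal is served on March 20, 2008), so not before May 13, 2008; May 23, 2008 is on or after that date.
Step 3 — 14 and 40 days from June 15, 2008 (end of the 23-day comment period, which began when the opening brief is filed on May 23, 2008) are June 29, 2008 and July 25, 2008 respectively; done June 30, 2008 — within the window.
Step 4 — 24 and 38 days from June 30, 2008 (when the brief is served on the agency) are July 24, 2008 and August 7, 2008 respectively; done July 17, 2008 — 7 days before the window opened.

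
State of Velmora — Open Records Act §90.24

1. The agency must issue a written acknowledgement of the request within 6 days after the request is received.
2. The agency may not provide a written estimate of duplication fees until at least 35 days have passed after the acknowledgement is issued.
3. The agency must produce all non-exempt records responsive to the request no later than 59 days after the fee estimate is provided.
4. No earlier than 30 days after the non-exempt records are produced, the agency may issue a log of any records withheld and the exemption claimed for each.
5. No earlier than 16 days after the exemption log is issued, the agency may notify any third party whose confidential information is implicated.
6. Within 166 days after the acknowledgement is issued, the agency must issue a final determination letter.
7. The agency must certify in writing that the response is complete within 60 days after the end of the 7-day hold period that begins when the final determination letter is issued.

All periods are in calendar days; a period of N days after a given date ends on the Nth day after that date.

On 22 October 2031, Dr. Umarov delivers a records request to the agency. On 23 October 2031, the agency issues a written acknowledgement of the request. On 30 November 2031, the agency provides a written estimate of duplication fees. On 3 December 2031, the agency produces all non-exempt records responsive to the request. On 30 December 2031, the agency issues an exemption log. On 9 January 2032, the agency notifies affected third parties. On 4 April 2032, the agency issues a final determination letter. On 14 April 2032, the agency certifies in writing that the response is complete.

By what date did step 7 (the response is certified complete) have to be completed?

10 June 2032

The final determination letter is issued on 4 April 2032; the 7-day hold period therefore ends 11 April 2032, and step 7 runs from that date. 60 days after 11 April 2032 is 10 June 2032.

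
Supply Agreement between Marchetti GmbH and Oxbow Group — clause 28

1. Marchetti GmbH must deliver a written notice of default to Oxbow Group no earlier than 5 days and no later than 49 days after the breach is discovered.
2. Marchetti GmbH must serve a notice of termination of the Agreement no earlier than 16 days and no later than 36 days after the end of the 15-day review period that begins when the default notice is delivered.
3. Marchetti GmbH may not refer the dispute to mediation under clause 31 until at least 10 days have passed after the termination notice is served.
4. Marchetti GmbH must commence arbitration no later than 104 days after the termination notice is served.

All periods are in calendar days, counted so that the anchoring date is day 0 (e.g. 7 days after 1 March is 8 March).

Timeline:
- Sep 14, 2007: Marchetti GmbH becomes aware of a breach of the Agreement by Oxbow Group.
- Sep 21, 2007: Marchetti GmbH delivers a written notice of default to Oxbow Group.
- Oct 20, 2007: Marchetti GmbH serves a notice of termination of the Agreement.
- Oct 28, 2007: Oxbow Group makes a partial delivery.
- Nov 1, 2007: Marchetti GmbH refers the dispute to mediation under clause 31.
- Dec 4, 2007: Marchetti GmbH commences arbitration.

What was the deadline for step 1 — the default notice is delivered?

Nov 2, 2007

Step 1 runs from Sep 14, 2007, when the breach is discovered. The window is 5–49 days after Sep 14, 2007; it closes on Nov 2, 2007.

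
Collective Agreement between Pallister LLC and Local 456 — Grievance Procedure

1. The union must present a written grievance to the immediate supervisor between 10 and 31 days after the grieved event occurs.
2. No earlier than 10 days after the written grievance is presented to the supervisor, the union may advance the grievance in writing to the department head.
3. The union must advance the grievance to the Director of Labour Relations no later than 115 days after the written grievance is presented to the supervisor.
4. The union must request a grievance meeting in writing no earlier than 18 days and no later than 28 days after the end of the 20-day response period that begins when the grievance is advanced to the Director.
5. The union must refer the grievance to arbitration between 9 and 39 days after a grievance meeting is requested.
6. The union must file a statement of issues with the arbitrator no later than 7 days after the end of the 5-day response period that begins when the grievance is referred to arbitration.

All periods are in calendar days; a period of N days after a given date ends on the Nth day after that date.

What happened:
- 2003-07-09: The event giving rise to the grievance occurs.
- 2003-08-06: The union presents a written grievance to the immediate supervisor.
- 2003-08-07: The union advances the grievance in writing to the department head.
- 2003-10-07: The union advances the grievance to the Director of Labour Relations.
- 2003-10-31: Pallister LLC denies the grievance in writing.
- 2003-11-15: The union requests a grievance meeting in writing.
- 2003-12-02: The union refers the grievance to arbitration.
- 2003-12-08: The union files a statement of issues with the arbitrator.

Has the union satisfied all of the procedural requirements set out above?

Step 1 — 10 and 31 days from 2003-07-09 (when the grieved event occurs) are 2003-07-19 and 2003-08-09 respectively; done 2003-08-06, which is between those dates.
Step 2 — must wait 10 days from 2003-08-06 (when the written grievance is presented to the supervisor), so not before 2003-08-16; done 2003-08-07 — 9 days too early.

No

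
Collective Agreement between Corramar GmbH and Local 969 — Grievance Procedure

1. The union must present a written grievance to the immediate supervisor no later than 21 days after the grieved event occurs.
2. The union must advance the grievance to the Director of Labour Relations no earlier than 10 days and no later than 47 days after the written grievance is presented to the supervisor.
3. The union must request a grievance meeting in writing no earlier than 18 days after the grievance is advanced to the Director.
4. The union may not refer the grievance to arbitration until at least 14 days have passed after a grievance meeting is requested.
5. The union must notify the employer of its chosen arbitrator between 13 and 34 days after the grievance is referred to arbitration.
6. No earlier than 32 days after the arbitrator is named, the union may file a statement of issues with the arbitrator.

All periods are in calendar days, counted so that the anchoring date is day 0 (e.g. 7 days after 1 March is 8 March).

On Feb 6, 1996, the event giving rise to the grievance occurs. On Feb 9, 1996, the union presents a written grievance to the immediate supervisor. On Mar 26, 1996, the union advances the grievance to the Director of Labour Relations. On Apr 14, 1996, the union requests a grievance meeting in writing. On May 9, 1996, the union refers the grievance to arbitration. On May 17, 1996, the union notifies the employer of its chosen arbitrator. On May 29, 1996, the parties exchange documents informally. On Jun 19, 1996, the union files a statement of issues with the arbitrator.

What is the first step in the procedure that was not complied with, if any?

Step 1: 21 days after Feb 6, 1996 (when the grieved event occurs) is Feb 27, 1996; completed Feb 9, 1996, before the deadline.
Step 2: the window is 10–47 days after Feb 9, 1996 (when the written grievance is presented to the supervisor), so Feb 19, 1996 through Mar 27, 1996; Mar 26, 1996 falls inside that range.
Step 3: the earliest permitted date is 18 days after Mar 26, 1996 (when the grievance is advanced to the Director), i.e. Apr 13, 1996; done Apr 14, 1996, after the minimum wait.
Step 4: the earliest permitted date is 14 days after Apr 14, 1996 (when a grievance meeting is requested), i.e. Apr 28, 1996; done May 9, 1996 — permitted.
Step 5: the window is 13–34 days after May 9, 1996 (when the grievance is referred to arbitration), so May 22, 1996 through Jun 12, 1996; done May 17, 1996 — 5 days before the window opened.

Step 5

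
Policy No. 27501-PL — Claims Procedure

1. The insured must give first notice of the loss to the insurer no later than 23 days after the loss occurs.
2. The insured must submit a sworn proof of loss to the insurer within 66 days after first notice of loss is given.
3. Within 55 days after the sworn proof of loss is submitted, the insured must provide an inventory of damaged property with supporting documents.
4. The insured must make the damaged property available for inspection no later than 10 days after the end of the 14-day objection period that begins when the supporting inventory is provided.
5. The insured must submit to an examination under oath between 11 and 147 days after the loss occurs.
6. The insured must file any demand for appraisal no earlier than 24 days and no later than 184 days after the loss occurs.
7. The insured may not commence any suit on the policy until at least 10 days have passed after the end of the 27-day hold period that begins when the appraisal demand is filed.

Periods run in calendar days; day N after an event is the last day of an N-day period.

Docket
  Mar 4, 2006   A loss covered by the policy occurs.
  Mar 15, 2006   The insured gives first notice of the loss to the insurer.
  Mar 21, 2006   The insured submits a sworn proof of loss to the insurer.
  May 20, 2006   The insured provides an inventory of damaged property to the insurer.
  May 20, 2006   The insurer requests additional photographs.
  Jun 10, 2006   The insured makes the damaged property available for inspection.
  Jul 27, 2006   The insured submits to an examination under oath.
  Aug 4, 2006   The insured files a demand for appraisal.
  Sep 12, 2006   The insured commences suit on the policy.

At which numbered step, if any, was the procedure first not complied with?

Step 3

Step 1 — counting 23 days from Mar 4, 2006 (when the loss occurs) gives a deadline of Mar 27, 2006; completed Mar 15, 2006, before the deadline.
Step 2 — counting 66 days from Mar 15, 2006 (when first notice of loss is given) gives a deadline of May 20, 2006; Mar 21, 2006 is within that limit.
Step 3 — counting 55 days from Mar 21, 2006 (when the sworn proof of loss is submitted) gives a deadline of May 15, 2006; not done until May 20, 2006, 5 days after the deadline.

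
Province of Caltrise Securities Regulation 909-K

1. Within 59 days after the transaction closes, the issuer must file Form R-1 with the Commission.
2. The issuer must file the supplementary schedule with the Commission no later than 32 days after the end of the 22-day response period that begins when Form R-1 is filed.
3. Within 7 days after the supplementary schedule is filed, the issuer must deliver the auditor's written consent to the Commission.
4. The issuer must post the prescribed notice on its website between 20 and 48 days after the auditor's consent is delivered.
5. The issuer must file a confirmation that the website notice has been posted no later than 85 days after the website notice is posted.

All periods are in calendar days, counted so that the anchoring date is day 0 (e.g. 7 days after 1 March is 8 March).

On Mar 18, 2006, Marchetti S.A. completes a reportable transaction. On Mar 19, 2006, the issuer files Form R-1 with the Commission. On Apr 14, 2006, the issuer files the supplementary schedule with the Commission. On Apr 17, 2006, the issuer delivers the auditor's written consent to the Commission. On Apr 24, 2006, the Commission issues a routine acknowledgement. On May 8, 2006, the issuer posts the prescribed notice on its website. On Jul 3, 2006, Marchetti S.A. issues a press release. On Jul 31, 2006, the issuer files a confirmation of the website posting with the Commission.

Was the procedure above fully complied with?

Step 1 — counting 59 days from Mar 18, 2006 (when the transaction closes) gives a deadline of May 16, 2006; done Mar 19, 2006 — timely.
Step 2 — counting 32 days from Apr 10, 2006 (end of the 22-day response period, which began when Form R-1 is filed on Mar 19, 2006) gives a deadline of May 12, 2006; done Apr 14, 2006 — timely.
Step 3 — counting 7 days from Apr 14, 2006 (when the supplementary schedule is filed) gives a deadline of Apr 21, 2006; Apr 17, 2006 is within that limit.
Step 4 — 20 and 48 days from Apr 17, 2006 (when the auditor's consent is delivered) are May 7, 2006 and Jun 4, 2006 respectively; done May 8, 2006 — within the window.
Step 5 — counting 85 days from May 8, 2006 (when the website notice is posted) gives a deadline of Aug 1, 2006; Jul 31, 2006 is within that limit.

Yes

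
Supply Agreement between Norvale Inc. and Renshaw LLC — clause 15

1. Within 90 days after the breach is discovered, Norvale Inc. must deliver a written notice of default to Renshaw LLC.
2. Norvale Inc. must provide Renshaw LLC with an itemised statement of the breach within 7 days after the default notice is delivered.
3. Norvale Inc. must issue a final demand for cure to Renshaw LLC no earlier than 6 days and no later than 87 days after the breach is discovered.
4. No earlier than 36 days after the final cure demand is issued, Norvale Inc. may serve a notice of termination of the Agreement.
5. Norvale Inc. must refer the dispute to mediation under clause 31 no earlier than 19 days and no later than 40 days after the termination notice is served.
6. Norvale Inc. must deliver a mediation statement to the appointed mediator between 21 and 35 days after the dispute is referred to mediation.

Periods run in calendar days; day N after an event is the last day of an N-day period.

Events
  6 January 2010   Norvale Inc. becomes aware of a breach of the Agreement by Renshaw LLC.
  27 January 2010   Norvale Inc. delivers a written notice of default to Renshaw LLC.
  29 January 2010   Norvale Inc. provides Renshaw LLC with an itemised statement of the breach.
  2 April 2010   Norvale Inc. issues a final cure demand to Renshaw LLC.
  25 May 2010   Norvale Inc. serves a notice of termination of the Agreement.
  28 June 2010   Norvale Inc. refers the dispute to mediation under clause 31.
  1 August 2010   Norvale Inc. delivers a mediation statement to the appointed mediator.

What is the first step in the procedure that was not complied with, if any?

None — every step was satisfied

(1) due by 6 January 2010 + 90 days = 6 April 2010; 27 January 2010 is within that limit.
(2) due by 27 January 2010 + 7 days = 3 February 2010; 29 January 2010 is within that limit.
(3) the permitted window runs from 6 January 2010 + 6 = 12 January 2010 to 6 January 2010 + 87 = 3 April 2010; done 2 April 2010 — within the window.
(4) permitted from 2 April 2010 + 36 days = 8 May 2010 onward; 25 May 2010 is on or after that date.
(5) the permitted window runs from 25 May 2010 + 19 = 13 June 2010 to 25 May 2010 + 40 = 4 July 2010; done 28 June 2010, which is between those dates.
(6) the permitted window runs from 28 June 2010 + 21 = 19 July 2010 to 28 June 2010 + 35 = 2 August 2010; done 1 August 2010, which is between those dates.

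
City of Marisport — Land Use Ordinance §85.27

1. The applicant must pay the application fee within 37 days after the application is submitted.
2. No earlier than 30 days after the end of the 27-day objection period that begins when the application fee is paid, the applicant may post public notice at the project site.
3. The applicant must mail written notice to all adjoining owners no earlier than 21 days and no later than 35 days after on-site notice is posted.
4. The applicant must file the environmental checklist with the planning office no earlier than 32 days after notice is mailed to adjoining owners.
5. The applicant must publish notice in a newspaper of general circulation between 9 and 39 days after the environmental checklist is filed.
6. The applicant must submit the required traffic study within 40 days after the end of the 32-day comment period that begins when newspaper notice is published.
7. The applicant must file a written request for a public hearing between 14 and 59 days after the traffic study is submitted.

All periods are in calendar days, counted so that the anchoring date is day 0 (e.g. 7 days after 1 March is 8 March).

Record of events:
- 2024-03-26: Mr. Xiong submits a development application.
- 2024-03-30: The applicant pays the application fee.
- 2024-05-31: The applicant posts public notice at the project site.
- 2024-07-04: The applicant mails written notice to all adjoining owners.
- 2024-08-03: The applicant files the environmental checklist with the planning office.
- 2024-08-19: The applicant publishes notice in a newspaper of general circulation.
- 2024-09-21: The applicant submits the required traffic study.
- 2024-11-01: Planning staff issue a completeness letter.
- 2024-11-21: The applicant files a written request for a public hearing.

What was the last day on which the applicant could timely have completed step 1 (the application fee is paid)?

2024-05-02

Step 1 runs from 2024-03-26, when the application is submitted. 37 days after 2024-03-26 is 2024-05-02.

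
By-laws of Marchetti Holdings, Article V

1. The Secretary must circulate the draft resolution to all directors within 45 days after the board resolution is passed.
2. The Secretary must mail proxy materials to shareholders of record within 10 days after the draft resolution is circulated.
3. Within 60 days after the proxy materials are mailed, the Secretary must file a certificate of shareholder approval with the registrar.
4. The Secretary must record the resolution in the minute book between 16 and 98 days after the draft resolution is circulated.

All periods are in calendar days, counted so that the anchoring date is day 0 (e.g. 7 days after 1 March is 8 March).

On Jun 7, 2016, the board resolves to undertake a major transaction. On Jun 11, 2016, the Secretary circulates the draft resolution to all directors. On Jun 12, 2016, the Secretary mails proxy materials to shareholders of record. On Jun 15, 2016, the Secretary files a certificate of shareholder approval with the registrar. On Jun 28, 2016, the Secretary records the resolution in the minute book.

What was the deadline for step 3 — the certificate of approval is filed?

Step 3 runs from Jun 12, 2016, when the proxy materials are mailed. 60 days after Jun 12, 2016 is Aug 11, 2016.

Aug 11, 2016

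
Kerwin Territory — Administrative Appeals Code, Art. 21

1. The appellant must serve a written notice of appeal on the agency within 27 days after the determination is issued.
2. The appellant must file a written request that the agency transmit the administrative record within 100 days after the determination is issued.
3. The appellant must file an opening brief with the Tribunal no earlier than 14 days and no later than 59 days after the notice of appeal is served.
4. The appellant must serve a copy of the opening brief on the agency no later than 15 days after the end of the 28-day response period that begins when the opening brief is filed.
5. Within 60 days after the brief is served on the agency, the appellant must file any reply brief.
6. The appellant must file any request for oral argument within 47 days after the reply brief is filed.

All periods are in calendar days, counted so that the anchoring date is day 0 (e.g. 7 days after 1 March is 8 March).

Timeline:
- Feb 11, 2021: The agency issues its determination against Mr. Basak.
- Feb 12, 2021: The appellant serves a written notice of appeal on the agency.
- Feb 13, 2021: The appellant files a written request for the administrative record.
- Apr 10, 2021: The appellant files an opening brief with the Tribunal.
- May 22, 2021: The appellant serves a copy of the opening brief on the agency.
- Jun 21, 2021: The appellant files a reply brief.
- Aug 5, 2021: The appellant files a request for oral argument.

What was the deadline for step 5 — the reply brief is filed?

Jul 21, 2021

Step 5 runs from May 22, 2021, when the brief is served on the agency. 60 days after May 22, 2021 is Jul 21, 2021.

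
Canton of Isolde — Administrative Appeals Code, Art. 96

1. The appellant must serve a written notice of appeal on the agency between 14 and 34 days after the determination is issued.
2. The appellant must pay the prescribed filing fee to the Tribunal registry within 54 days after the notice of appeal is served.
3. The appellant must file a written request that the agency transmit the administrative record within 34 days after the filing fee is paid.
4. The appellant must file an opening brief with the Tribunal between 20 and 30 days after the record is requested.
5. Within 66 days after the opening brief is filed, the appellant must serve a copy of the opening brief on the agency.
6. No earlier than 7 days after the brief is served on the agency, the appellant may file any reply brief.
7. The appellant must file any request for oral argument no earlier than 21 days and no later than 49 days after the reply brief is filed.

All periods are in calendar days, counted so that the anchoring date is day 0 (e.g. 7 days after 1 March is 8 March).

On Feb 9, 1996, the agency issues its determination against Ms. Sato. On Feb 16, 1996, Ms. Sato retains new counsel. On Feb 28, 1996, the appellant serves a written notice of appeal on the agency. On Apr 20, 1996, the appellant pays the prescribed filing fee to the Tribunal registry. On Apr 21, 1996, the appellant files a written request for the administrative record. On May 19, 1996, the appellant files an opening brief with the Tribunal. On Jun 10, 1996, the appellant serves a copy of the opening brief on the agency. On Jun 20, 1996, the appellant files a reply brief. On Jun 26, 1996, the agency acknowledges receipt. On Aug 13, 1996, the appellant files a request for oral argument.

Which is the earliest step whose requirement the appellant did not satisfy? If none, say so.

Step 7

(1) the permitted window runs from Feb 9, 1996 + 14 = Feb 23, 1996 to Feb 9, 1996 + 34 = Mar 14, 1996; done Feb 28, 1996, which is between those dates.
(2) due by Feb 28, 1996 + 54 days = Apr 22, 1996; done Apr 20, 1996 — timely.
(3) due by Apr 20, 1996 + 34 days = May 24, 1996; done Apr 21, 1996 — timely.
(4) the permitted window runs from Apr 21, 1996 + 20 = May 11, 1996 to Apr 21, 1996 + 30 = May 21, 1996; done May 19, 1996 — within the window.
(5) due by May 19, 1996 + 66 days = Jul 24, 1996; Jun 10, 1996 is within that limit.
(6) permitted from Jun 10, 1996 + 7 days = Jun 17, 1996 onward; done Jun 20, 1996, after the minimum wait.
(7) the permitted window runs from Jun 20, 1996 + 21 = Jul 11, 1996 to Jun 20, 1996 + 49 = Aug 8, 1996; Aug 13, 1996 is 5 days past the end of the window.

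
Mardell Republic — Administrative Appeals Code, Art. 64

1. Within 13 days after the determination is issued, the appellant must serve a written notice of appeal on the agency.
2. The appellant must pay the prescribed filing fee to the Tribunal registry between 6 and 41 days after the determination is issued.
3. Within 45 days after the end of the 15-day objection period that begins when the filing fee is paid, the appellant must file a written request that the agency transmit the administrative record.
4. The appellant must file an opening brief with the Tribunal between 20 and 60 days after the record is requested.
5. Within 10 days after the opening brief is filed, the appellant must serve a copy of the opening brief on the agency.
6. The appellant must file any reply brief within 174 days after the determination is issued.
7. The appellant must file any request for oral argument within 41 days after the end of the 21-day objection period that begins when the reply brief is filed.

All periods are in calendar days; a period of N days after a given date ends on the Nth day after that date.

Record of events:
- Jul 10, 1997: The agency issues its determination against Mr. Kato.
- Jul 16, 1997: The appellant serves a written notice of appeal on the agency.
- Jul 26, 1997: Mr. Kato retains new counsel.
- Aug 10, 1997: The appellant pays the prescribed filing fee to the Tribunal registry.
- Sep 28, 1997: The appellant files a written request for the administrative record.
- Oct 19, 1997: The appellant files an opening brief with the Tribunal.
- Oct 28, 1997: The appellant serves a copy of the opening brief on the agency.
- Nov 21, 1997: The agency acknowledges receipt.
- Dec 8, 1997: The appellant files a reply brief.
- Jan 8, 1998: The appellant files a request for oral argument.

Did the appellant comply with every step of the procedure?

Yes

Step 1: 13 days after Jul 10, 1997 (when the determination is issued) is Jul 23, 1997; completed Jul 16, 1997, before the deadline.
Step 2: the window is 6–41 days after Jul 10, 1997 (when the determination is issued), so Jul 16, 1997 through Aug 20, 1997; done Aug 10, 1997, which is between those dates.
Step 3: 45 days after Aug 25, 1997 (end of the 15-day objection period, which began when the filing fee is paid on Aug 10, 1997) is Oct 9, 1997; Sep 28, 1997 is within that limit.
Step 4: the window is 20–60 days after Sep 28, 1997 (when the record is requested), so Oct 18, 1997 through Nov 27, 1997; done Oct 19, 1997, which is between those dates.
Step 5: 10 days after Oct 19, 1997 (when the opening brief is filed) is Oct 29, 1997; done Oct 28, 1997 — timely.
Step 6: 174 days after Jul 10, 1997 (when the determination is issued) is Dec 31, 1997; Dec 8, 1997 is within that limit.
Step 7: 41 days after Dec 29, 1997 (end of the 21-day objection period, which began when the reply brief is filed on Dec 8, 1997) is Feb 8, 1998; done Jan 8, 1998 — timely.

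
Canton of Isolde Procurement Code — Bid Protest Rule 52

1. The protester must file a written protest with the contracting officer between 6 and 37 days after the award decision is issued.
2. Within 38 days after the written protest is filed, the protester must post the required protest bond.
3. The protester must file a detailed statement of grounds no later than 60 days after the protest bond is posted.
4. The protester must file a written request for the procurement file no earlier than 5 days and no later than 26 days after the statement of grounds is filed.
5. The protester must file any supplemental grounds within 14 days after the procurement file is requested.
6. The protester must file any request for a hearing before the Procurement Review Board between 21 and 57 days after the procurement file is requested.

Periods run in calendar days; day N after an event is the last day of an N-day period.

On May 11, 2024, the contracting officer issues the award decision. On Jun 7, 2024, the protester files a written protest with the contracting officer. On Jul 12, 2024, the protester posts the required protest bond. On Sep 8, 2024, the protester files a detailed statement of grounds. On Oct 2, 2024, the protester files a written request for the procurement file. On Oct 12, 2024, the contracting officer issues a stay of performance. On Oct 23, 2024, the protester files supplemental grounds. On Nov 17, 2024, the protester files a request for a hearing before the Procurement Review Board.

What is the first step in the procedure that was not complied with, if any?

Step 5

Step 1 — 6 and 37 days from May 11, 2024 (when the award decision is issued) are May 17, 2024 and Jun 17, 2024 respectively; done Jun 7, 2024 — within the window.
Step 2 — counting 38 days from Jun 7, 2024 (when the written protest is filed) gives a deadline of Jul 15, 2024; Jul 12, 2024 is within that limit.
Step 3 — counting 60 days from Jul 12, 2024 (when the protest bond is posted) gives a deadline of Sep 10, 2024; done Sep 8, 2024 — timely.
Step 4 — 5 and 26 days from Sep 8, 2024 (when the statement of grounds is filed) are Sep 13, 2024 and Oct 4, 2024 respectively; Oct 2, 2024 falls inside that range.
Step 5 — counting 14 days from Oct 2, 2024 (when the procurement file is requested) gives a deadline of Oct 16, 2024; done Oct 23, 2024 — 7 days late.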